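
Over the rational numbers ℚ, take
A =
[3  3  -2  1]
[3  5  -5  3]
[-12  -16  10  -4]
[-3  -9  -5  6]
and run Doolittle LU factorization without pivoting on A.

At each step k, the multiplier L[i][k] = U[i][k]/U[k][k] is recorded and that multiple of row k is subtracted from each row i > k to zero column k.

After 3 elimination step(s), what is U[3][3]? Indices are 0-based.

U[3][3] = -3

k=0: U[0][0]=3
  eliminate (1,0): mult=1, new row 1: (0, 2, -3, 2); set L[1][0]=1
  eliminate (2,0): mult=-4, new row 2: (0, -4, 2, 0); set L[2][0]=-4
  eliminate (3,0): mult=-1, new row 3: (0, -6, -7, 7); set L[3][0]=-1
k=1: U[1][1]=2
  eliminate (2,1): mult=-2, new row 2: (0, 0, -4, 4); set L[2][1]=-2
  eliminate (3,1): mult=-3, new row 3: (0, 0, -16, 13); set L[3][1]=-3
k=2: U[2][2]=-4
  eliminate (3,2): mult=4, new row 3: (0, 0, 0, -3); set L[3][2]=4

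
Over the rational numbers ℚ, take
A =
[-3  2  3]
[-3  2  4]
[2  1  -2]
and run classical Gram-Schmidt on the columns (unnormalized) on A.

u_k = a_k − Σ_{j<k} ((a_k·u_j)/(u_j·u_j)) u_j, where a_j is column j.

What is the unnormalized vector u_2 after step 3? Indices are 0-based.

Step 1: u_0 = a_0 = (-3, -3, 2).
Step 2: u_1 = a_1 − (-5/11)·u_0 = (7/11, 7/11, 21/11).
Step 3: u_2 = a_2 − (-25/22)·u_0 − (1/7)·u_1 = (-1/2, 1/2, 0).

u_2 = (-1/2, 1/2, 0)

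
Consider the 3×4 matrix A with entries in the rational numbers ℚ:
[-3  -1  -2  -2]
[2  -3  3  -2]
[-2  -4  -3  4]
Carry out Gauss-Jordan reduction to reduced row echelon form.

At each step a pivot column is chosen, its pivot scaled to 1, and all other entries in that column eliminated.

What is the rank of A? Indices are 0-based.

rank = 3

[1] R0 /= -3  ⇒  (1, 1/3, 2/3, 2/3)
     R1 -= 2·R0  ⇒  (0, -11/3, 5/3, -10/3)
     R2 -= -2·R0  ⇒  (0, -10/3, -5/3, 16/3)
[2] R1 /= -11/3  ⇒  (0, 1, -5/11, 10/11)
     R0 -= 1/3·R1  ⇒  (1, 0, 9/11, 4/11)
     R2 -= -10/3·R1  ⇒  (0, 0, -35/11, 92/11)
[3] R2 /= -35/11  ⇒  (0, 0, 1, -92/35)
     R0 -= 9/11·R2  ⇒  (1, 0, 0, 88/35)
     R1 -= -5/11·R2  ⇒  (0, 1, 0, -2/7)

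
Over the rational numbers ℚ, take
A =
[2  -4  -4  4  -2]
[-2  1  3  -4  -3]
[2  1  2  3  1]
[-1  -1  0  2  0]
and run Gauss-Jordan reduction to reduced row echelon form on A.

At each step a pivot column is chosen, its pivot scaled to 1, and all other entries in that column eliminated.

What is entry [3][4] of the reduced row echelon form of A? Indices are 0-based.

M[3][4] = 36/49

pivot(0,0)=2: scale R0 → (1, -2, -2, 2, -1)
  clear (1,0): R1 −= (-2)R0 → (0, -3, -1, 0, -5)
  clear (2,0): R2 −= (2)R0 → (0, 5, 6, -1, 3)
  clear (3,0): R3 −= (-1)R0 → (0, -3, -2, 4, -1)
pivot(1,1)=-3: scale R1 → (0, 1, 1/3, 0, 5/3)
  clear (0,1): R0 −= (-2)R1 → (1, 0, -4/3, 2, 7/3)
  clear (2,1): R2 −= (5)R1 → (0, 0, 13/3, -1, -16/3)
  clear (3,1): R3 −= (-3)R1 → (0, 0, -1, 4, 4)
pivot(2,2)=13/3: scale R2 → (0, 0, 1, -3/13, -16/13)
  clear (0,2): R0 −= (-4/3)R2 → (1, 0, 0, 22/13, 9/13)
  clear (1,2): R1 −= (1/3)R2 → (0, 1, 0, 1/13, 27/13)
  clear (3,2): R3 −= (-1)R2 → (0, 0, 0, 49/13, 36/13)
pivot(3,3)=49/13: scale R3 → (0, 0, 0, 1, 36/49)
  clear (0,3): R0 −= (22/13)R3 → (1, 0, 0, 0, -27/49)
  clear (1,3): R1 −= (1/13)R3 → (0, 1, 0, 0, 99/49)
  clear (2,3): R2 −= (-3/13)R3 → (0, 0, 1, 0, -52/49)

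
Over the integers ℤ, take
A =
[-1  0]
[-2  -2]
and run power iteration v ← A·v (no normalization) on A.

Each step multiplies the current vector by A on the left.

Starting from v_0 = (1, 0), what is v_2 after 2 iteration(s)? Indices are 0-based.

v_0 = (1, 0).
v_1 = A·v_0 = (-1, -2).
v_2 = A·v_1 = (1, 6).

v_2 = (1, 6)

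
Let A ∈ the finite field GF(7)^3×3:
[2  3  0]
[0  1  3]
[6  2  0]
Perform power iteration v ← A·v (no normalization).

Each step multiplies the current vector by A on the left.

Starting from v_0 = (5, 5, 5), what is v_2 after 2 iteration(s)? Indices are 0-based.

v_0 = (5, 5, 5).
v_1 = A·v_0 = (4, 6, 5).
v_2 = A·v_1 = (5, 0, 1).

v_2 = (5, 0, 1)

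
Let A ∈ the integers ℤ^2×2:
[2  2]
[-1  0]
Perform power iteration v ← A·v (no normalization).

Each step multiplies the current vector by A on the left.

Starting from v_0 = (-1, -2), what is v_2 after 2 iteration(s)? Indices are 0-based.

v_2 = (-10, 6)

v_0 = (-1, -2).
v_1 = A·v_0 = (-6, 1).
v_2 = A·v_1 = (-10, 6).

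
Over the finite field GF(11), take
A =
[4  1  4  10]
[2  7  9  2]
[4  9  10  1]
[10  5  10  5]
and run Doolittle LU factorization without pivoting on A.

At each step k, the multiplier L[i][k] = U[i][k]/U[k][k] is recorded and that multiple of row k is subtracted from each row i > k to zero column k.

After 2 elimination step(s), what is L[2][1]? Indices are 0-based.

Step 1: pivot at (0,0) is 4.
  row1 ← row1 − (6)·row0  ⇒  L[1][0]=6, U row1=(0, 1, 7, 8)
  row2 ← row2 − (1)·row0  ⇒  L[2][0]=1, U row2=(0, 8, 6, 2)
  row3 ← row3 − (8)·row0  ⇒  L[3][0]=8, U row3=(0, 8, 0, 2)
Step 2: pivot at (1,1) is 1.
  row2 ← row2 − (8)·row1  ⇒  L[2][1]=8, U row2=(0, 0, 5, 4)
  row3 ← row3 − (8)·row1  ⇒  L[3][1]=8, U row3=(0, 0, 10, 4)

L[2][1] = 8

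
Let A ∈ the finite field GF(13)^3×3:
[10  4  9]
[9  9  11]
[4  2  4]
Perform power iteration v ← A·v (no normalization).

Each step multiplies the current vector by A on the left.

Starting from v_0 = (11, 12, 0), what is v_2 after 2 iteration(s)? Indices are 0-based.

v_0 = (11, 12, 0).
v_1 = A·v_0 = (2, 12, 3).
v_2 = A·v_1 = (4, 3, 5).

v_2 = (4, 3, 5)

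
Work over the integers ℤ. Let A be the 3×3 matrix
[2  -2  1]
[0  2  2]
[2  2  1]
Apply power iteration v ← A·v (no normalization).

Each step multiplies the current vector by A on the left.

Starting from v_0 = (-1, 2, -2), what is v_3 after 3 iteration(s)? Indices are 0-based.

v_0 = (-1, 2, -2).
v_1 = A·v_0 = (-8, 0, 0).
v_2 = A·v_1 = (-16, 0, -16).
v_3 = A·v_2 = (-48, -32, -48).

v_3 = (-48, -32, -48)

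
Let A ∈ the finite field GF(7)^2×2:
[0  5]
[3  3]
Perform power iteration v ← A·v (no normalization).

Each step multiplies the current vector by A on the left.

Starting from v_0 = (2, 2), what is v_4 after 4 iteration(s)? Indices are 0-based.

v_0 = (2, 2).
v_1 = A·v_0 = (3, 5).
v_2 = A·v_1 = (4, 3).
v_3 = A·v_2 = (1, 0).
v_4 = A·v_3 = (0, 3).

v_4 = (0, 3)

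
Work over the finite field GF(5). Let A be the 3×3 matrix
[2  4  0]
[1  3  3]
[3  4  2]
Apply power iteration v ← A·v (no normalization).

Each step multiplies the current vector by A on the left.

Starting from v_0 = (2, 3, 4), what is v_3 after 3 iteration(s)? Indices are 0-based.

v_3 = (0, 4, 3)

v_0 = (2, 3, 4).
v_1 = A·v_0 = (1, 3, 1).
v_2 = A·v_1 = (4, 3, 2).
v_3 = A·v_2 = (0, 4, 3).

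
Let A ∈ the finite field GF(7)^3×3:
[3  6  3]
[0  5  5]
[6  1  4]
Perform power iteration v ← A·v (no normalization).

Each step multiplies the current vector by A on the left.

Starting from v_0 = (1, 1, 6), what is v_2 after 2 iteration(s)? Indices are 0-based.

v_0 = (1, 1, 6).
v_1 = A·v_0 = (6, 0, 3).
v_2 = A·v_1 = (6, 1, 6).

v_2 = (6, 1, 6)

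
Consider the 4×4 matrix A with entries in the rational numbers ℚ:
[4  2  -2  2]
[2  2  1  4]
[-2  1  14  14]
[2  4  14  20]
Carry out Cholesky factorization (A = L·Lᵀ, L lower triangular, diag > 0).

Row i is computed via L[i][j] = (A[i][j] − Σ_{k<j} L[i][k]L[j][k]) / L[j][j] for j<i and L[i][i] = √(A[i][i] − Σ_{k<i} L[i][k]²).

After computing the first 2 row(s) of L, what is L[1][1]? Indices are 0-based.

Step 1: L[0][0] = √(4) = 2.
  L[1][0] = (2) / L[0][0] = 1.
Step 2: L[1][1] = √(1) = 1.

L[1][1] = 1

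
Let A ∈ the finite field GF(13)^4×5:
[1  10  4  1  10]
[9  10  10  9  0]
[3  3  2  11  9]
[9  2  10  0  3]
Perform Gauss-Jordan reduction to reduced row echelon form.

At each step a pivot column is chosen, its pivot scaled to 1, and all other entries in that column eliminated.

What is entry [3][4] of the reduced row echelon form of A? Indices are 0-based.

M[3][4] = 3

[1] R0 /= 1  ⇒  (1, 10, 4, 1, 10)
     R1 -= 9·R0  ⇒  (0, 11, 0, 0, 1)
     R2 -= 3·R0  ⇒  (0, 12, 3, 8, 5)
     R3 -= 9·R0  ⇒  (0, 3, 0, 4, 4)
[2] R1 /= 11  ⇒  (0, 1, 0, 0, 6)
     R0 -= 10·R1  ⇒  (1, 0, 4, 1, 2)
     R2 -= 12·R1  ⇒  (0, 0, 3, 8, 11)
     R3 -= 3·R1  ⇒  (0, 0, 0, 4, 12)
[3] R2 /= 3  ⇒  (0, 0, 1, 7, 8)
     R0 -= 4·R2  ⇒  (1, 0, 0, 12, 9)
[4] R3 /= 4  ⇒  (0, 0, 0, 1, 3)
     R0 -= 12·R3  ⇒  (1, 0, 0, 0, 12)
     R2 -= 7·R3  ⇒  (0, 0, 1, 0, 0)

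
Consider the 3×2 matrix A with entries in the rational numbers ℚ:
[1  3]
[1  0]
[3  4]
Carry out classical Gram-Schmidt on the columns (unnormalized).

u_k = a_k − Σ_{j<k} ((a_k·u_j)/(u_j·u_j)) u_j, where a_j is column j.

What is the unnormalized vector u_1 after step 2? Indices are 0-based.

Step 1: u_0 = a_0 = (1, 1, 3).
Step 2: u_1 = a_1 − (15/11)·u_0 = (18/11, -15/11, -1/11).

u_1 = (18/11, -15/11, -1/11)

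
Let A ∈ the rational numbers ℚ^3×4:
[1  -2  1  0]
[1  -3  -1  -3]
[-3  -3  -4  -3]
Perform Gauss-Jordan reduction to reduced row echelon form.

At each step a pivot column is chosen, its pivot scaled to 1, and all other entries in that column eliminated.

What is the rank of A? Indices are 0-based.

pivot(0,0)=1: scale R0 → (1, -2, 1, 0)
  clear (1,0): R1 −= (1)R0 → (0, -1, -2, -3)
  clear (2,0): R2 −= (-3)R0 → (0, -9, -1, -3)
pivot(1,1)=-1: scale R1 → (0, 1, 2, 3)
  clear (0,1): R0 −= (-2)R1 → (1, 0, 5, 6)
  clear (2,1): R2 −= (-9)R1 → (0, 0, 17, 24)
pivot(2,2)=17: scale R2 → (0, 0, 1, 24/17)
  clear (0,2): R0 −= (5)R2 → (1, 0, 0, -18/17)
  clear (1,2): R1 −= (2)R2 → (0, 1, 0, 3/17)

rank = 3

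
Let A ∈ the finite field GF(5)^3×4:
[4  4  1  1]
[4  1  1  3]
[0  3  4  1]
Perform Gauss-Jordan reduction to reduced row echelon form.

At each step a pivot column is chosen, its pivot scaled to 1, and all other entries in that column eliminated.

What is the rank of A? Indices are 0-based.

rank = 3

pivot(0,0)=4: scale R0 → (1, 1, 4, 4)
  clear (1,0): R1 −= (4)R0 → (0, 2, 0, 2)
pivot(1,1)=2: scale R1 → (0, 1, 0, 1)
  clear (0,1): R0 −= (1)R1 → (1, 0, 4, 3)
  clear (2,1): R2 −= (3)R1 → (0, 0, 4, 3)
pivot(2,2)=4: scale R2 → (0, 0, 1, 2)
  clear (0,2): R0 −= (4)R2 → (1, 0, 0, 0)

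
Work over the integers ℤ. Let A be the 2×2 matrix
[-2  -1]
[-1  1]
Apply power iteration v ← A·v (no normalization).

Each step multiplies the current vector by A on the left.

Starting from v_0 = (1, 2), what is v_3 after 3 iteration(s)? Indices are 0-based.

v_0 = (1, 2).
v_1 = A·v_0 = (-4, 1).
v_2 = A·v_1 = (7, 5).
v_3 = A·v_2 = (-19, -2).

v_3 = (-19, -2)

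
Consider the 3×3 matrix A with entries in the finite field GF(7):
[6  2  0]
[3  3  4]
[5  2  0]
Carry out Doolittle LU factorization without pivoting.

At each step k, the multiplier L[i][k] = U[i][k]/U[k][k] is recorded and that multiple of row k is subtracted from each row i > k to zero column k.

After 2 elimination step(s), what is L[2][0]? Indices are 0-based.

[col 0] pivot 6
  R1 -= 4*R0 → (0, 2, 4)  (L[1][0] := 4)
  R2 -= 2*R0 → (0, 5, 0)  (L[2][0] := 2)
[col 1] pivot 2
  R2 -= 6*R1 → (0, 0, 4)  (L[2][1] := 6)

L[2][0] = 2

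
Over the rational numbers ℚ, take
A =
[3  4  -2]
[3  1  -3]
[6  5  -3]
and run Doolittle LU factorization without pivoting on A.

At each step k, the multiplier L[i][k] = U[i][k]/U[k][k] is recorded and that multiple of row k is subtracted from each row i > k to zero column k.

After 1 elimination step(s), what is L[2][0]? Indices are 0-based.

L[2][0] = 2

Step 1: pivot at (0,0) is 3.
  row1 ← row1 − (1)·row0  ⇒  L[1][0]=1, U row1=(0, -3, -1)
  row2 ← row2 − (2)·row0  ⇒  L[2][0]=2, U row2=(0, -3, 1)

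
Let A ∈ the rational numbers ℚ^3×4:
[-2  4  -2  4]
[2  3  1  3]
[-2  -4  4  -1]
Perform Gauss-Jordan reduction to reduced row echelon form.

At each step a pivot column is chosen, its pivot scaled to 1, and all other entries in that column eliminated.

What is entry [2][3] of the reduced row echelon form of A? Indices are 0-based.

M[2][3] = 21/34

step 1: normalize row 0 (÷-2) = (1, -2, 1, -2)
  row 1: subtract 2×row0 = (0, 7, -1, 7)
  row 2: subtract -2×row0 = (0, -8, 6, -5)
step 2: normalize row 1 (÷7) = (0, 1, -1/7, 1)
  row 0: subtract -2×row1 = (1, 0, 5/7, 0)
  row 2: subtract -8×row1 = (0, 0, 34/7, 3)
step 3: normalize row 2 (÷34/7) = (0, 0, 1, 21/34)
  row 0: subtract 5/7×row2 = (1, 0, 0, -15/34)
  row 1: subtract -1/7×row2 = (0, 1, 0, 37/34)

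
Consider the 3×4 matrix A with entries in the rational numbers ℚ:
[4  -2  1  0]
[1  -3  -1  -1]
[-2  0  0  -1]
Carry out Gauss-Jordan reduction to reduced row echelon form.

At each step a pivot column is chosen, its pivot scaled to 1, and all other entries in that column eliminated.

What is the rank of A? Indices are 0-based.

pivot(0,0)=4: scale R0 → (1, -1/2, 1/4, 0)
  clear (1,0): R1 −= (1)R0 → (0, -5/2, -5/4, -1)
  clear (2,0): R2 −= (-2)R0 → (0, -1, 1/2, -1)
pivot(1,1)=-5/2: scale R1 → (0, 1, 1/2, 2/5)
  clear (0,1): R0 −= (-1/2)R1 → (1, 0, 1/2, 1/5)
  clear (2,1): R2 −= (-1)R1 → (0, 0, 1, -3/5)
pivot(2,2)=1: scale R2 → (0, 0, 1, -3/5)
  clear (0,2): R0 −= (1/2)R2 → (1, 0, 0, 1/2)
  clear (1,2): R1 −= (1/2)R2 → (0, 1, 0, 7/10)

rank = 3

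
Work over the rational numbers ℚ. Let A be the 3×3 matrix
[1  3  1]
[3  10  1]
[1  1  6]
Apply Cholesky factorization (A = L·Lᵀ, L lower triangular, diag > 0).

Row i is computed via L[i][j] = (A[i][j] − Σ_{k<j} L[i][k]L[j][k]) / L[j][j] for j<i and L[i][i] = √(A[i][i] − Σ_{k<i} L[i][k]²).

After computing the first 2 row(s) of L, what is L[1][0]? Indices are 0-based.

L[1][0] = 3

Step 1: L[0][0] = √(1) = 1.
  L[1][0] = (3) / L[0][0] = 3.
Step 2: L[1][1] = √(1) = 1.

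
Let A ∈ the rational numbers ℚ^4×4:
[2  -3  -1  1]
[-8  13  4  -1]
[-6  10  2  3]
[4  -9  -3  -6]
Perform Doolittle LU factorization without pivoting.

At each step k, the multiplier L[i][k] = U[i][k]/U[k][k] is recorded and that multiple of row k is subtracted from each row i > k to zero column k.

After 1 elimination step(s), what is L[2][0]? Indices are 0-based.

k=0: U[0][0]=2
  eliminate (1,0): mult=-4, new row 1: (0, 1, 0, 3); set L[1][0]=-4
  eliminate (2,0): mult=-3, new row 2: (0, 1, -1, 6); set L[2][0]=-3
  eliminate (3,0): mult=2, new row 3: (0, -3, -1, -8); set L[3][0]=2

L[2][0] = -3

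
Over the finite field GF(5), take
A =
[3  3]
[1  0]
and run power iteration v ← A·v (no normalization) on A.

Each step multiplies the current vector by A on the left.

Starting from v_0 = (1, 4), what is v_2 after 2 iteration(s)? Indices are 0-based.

v_2 = (3, 0)

v_0 = (1, 4).
v_1 = A·v_0 = (0, 1).
v_2 = A·v_1 = (3, 0).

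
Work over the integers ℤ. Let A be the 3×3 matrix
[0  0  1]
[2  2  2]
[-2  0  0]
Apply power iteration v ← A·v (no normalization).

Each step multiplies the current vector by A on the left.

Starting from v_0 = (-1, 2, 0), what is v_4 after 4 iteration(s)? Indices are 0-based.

v_0 = (-1, 2, 0).
v_1 = A·v_0 = (0, 2, 2).
v_2 = A·v_1 = (2, 8, 0).
v_3 = A·v_2 = (0, 20, -4).
v_4 = A·v_3 = (-4, 32, 0).

v_4 = (-4, 32, 0)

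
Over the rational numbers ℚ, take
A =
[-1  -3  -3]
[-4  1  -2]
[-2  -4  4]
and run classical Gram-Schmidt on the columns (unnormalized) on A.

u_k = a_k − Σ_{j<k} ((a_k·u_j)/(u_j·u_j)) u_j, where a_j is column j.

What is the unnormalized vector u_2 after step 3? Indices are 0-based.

u_2 = (-1980/497, -220/497, 1430/497)

Step 1: u_0 = a_0 = (-1, -4, -2).
Step 2: u_1 = a_1 − (1/3)·u_0 = (-8/3, 7/3, -10/3).
Step 3: u_2 = a_2 − (1/7)·u_0 − (-30/71)·u_1 = (-1980/497, -220/497, 1430/497).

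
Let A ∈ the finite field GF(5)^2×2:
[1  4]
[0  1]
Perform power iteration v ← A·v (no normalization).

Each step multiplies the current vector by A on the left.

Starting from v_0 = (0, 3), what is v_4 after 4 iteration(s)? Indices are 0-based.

v_0 = (0, 3).
v_1 = A·v_0 = (2, 3).
v_2 = A·v_1 = (4, 3).
v_3 = A·v_2 = (1, 3).
v_4 = A·v_3 = (3, 3).

v_4 = (3, 3)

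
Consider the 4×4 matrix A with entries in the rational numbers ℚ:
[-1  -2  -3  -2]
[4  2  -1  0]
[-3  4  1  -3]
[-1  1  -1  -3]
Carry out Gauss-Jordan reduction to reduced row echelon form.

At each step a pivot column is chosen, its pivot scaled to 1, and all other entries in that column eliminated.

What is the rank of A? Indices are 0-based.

rank = 4

[1] R0 /= -1  ⇒  (1, 2, 3, 2)
     R1 -= 4·R0  ⇒  (0, -6, -13, -8)
     R2 -= -3·R0  ⇒  (0, 10, 10, 3)
     R3 -= -1·R0  ⇒  (0, 3, 2, -1)
[2] R1 /= -6  ⇒  (0, 1, 13/6, 4/3)
     R0 -= 2·R1  ⇒  (1, 0, -4/3, -2/3)
     R2 -= 10·R1  ⇒  (0, 0, -35/3, -31/3)
     R3 -= 3·R1  ⇒  (0, 0, -9/2, -5)
[3] R2 /= -35/3  ⇒  (0, 0, 1, 31/35)
     R0 -= -4/3·R2  ⇒  (1, 0, 0, 18/35)
     R1 -= 13/6·R2  ⇒  (0, 1, 0, -41/70)
     R3 -= -9/2·R2  ⇒  (0, 0, 0, -71/70)
[4] R3 /= -71/70  ⇒  (0, 0, 0, 1)
     R0 -= 18/35·R3  ⇒  (1, 0, 0, 0)
     R1 -= -41/70·R3  ⇒  (0, 1, 0, 0)
     R2 -= 31/35·R3  ⇒  (0, 0, 1, 0)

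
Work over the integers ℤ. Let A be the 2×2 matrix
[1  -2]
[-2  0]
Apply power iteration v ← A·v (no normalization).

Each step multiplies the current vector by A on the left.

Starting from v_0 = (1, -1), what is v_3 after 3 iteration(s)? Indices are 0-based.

v_0 = (1, -1).
v_1 = A·v_0 = (3, -2).
v_2 = A·v_1 = (7, -6).
v_3 = A·v_2 = (19, -14).

v_3 = (19, -14)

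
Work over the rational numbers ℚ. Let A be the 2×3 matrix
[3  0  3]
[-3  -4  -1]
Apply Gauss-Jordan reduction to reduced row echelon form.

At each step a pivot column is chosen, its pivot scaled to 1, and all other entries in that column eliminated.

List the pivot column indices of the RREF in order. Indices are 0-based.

pivot(0,0)=3: scale R0 → (1, 0, 1)
  clear (1,0): R1 −= (-3)R0 → (0, -4, 2)
pivot(1,1)=-4: scale R1 → (0, 1, -1/2)

pivot columns: 0, 1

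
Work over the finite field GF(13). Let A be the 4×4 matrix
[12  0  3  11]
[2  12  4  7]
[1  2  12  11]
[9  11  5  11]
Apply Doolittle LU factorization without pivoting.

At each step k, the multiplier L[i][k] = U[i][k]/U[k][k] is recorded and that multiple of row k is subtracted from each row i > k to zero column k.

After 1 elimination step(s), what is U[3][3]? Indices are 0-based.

k=0: U[0][0]=12
  eliminate (1,0): mult=11, new row 1: (0, 12, 10, 3); set L[1][0]=11
  eliminate (2,0): mult=12, new row 2: (0, 2, 2, 9); set L[2][0]=12
  eliminate (3,0): mult=4, new row 3: (0, 11, 6, 6); set L[3][0]=4

U[3][3] = 6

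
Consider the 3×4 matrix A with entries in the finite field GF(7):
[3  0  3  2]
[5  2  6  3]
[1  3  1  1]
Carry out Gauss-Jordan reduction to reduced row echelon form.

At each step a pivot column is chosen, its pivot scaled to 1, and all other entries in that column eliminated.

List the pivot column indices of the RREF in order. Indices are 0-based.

[1] R0 /= 3  ⇒  (1, 0, 1, 3)
     R1 -= 5·R0  ⇒  (0, 2, 1, 2)
     R2 -= 1·R0  ⇒  (0, 3, 0, 5)
[2] R1 /= 2  ⇒  (0, 1, 4, 1)
     R2 -= 3·R1  ⇒  (0, 0, 2, 2)
[3] R2 /= 2  ⇒  (0, 0, 1, 1)
     R0 -= 1·R2  ⇒  (1, 0, 0, 2)
     R1 -= 4·R2  ⇒  (0, 1, 0, 4)

pivot columns: 0, 1, 2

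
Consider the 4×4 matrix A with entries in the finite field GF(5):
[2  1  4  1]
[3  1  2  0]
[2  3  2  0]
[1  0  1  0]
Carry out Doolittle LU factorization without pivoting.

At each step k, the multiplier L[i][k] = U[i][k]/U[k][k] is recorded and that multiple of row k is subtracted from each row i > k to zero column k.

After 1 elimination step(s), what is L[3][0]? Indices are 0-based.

[col 0] pivot 2
  R1 -= 4*R0 → (0, 2, 1, 1)  (L[1][0] := 4)
  R2 -= 1*R0 → (0, 2, 3, 4)  (L[2][0] := 1)
  R3 -= 3*R0 → (0, 2, 4, 2)  (L[3][0] := 3)

L[3][0] = 3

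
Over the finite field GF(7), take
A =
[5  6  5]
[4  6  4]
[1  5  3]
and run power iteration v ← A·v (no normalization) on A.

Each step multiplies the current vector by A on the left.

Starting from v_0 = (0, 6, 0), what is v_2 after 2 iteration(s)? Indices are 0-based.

v_2 = (0, 4, 5)

v_0 = (0, 6, 0).
v_1 = A·v_0 = (1, 1, 2).
v_2 = A·v_1 = (0, 4, 5).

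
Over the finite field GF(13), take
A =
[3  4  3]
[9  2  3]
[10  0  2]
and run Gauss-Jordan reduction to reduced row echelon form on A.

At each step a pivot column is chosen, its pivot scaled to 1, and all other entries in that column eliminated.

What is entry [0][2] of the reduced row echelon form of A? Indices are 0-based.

pivot(0,0)=3: scale R0 → (1, 10, 1)
  clear (1,0): R1 −= (9)R0 → (0, 3, 7)
  clear (2,0): R2 −= (10)R0 → (0, 4, 5)
pivot(1,1)=3: scale R1 → (0, 1, 11)
  clear (0,1): R0 −= (10)R1 → (1, 0, 8)
  clear (2,1): R2 −= (4)R1 → (0, 0, 0)
col 2: no nonzero at/below row 2; advance.

M[0][2] = 8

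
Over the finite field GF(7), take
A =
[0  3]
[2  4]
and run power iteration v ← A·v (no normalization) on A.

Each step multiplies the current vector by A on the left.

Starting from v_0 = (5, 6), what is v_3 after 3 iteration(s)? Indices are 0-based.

v_3 = (5, 3)

v_0 = (5, 6).
v_1 = A·v_0 = (4, 6).
v_2 = A·v_1 = (4, 4).
v_3 = A·v_2 = (5, 3).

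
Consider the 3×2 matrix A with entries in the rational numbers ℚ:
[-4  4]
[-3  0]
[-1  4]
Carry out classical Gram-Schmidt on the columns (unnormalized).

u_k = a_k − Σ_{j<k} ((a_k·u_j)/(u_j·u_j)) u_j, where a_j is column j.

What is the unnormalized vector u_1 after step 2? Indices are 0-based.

u_1 = (12/13, -30/13, 42/13)

Step 1: u_0 = a_0 = (-4, -3, -1).
Step 2: u_1 = a_1 − (-10/13)·u_0 = (12/13, -30/13, 42/13).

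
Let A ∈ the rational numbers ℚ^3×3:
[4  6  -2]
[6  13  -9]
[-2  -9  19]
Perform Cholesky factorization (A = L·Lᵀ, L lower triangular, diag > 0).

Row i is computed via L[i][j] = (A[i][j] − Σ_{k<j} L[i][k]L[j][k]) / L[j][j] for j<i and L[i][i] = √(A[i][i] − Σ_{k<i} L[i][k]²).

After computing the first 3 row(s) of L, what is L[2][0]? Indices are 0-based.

Step 1: L[0][0] = √(4) = 2.
  L[1][0] = (6) / L[0][0] = 3.
Step 2: L[1][1] = √(4) = 2.
  L[2][0] = (-2) / L[0][0] = -1.
  L[2][1] = (-6) / L[1][1] = -3.
Step 3: L[2][2] = √(9) = 3.

L[2][0] = -1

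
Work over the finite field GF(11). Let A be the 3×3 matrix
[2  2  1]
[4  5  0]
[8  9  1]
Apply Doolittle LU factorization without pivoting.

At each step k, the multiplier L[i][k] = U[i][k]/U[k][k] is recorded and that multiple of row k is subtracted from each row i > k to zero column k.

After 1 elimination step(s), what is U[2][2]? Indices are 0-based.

[col 0] pivot 2
  R1 -= 2*R0 → (0, 1, 9)  (L[1][0] := 2)
  R2 -= 4*R0 → (0, 1, 8)  (L[2][0] := 4)

U[2][2] = 8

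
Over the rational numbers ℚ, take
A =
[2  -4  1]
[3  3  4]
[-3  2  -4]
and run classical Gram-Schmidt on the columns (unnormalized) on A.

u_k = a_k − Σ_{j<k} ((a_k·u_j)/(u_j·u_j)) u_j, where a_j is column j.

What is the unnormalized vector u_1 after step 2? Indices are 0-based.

Step 1: u_0 = a_0 = (2, 3, -3).
Step 2: u_1 = a_1 − (-5/22)·u_0 = (-39/11, 81/22, 29/22).

u_1 = (-39/11, 81/22, 29/22)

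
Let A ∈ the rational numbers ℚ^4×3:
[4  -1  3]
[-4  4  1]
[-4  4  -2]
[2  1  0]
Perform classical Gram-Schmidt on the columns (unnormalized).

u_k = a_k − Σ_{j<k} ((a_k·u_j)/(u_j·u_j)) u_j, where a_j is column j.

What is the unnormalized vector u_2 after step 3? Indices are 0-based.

u_2 = (22/17, 31/17, -20/17, -22/17)

Step 1: u_0 = a_0 = (4, -4, -4, 2).
Step 2: u_1 = a_1 − (-17/26)·u_0 = (21/13, 18/13, 18/13, 30/13).
Step 3: u_2 = a_2 − (4/13)·u_0 − (5/17)·u_1 = (22/17, 31/17, -20/17, -22/17).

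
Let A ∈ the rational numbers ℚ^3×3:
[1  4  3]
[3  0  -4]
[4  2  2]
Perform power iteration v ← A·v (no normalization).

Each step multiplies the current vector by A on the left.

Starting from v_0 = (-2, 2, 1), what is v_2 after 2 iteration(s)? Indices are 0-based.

v_2 = (-37, 35, 12)

v_0 = (-2, 2, 1).
v_1 = A·v_0 = (9, -10, -2).
v_2 = A·v_1 = (-37, 35, 12).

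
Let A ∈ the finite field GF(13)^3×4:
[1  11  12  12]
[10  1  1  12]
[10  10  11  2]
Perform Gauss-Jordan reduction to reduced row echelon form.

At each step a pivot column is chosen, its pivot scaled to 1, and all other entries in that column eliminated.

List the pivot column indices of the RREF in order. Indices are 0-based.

pivot columns: 0, 1, 2

step 1: normalize row 0 (÷1) = (1, 11, 12, 12)
  row 1: subtract 10×row0 = (0, 8, 11, 9)
  row 2: subtract 10×row0 = (0, 4, 8, 12)
step 2: normalize row 1 (÷8) = (0, 1, 3, 6)
  row 0: subtract 11×row1 = (1, 0, 5, 11)
  row 2: subtract 4×row1 = (0, 0, 9, 1)
step 3: normalize row 2 (÷9) = (0, 0, 1, 3)
  row 0: subtract 5×row2 = (1, 0, 0, 9)
  row 1: subtract 3×row2 = (0, 1, 0, 10)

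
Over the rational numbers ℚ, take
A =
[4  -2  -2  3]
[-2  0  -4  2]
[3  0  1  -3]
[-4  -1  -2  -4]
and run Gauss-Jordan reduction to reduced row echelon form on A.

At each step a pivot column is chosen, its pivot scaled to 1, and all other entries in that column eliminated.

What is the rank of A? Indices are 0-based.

[1] R0 /= 4  ⇒  (1, -1/2, -1/2, 3/4)
     R1 -= -2·R0  ⇒  (0, -1, -5, 7/2)
     R2 -= 3·R0  ⇒  (0, 3/2, 5/2, -21/4)
     R3 -= -4·R0  ⇒  (0, -3, -4, -1)
[2] R1 /= -1  ⇒  (0, 1, 5, -7/2)
     R0 -= -1/2·R1  ⇒  (1, 0, 2, -1)
     R2 -= 3/2·R1  ⇒  (0, 0, -5, 0)
     R3 -= -3·R1  ⇒  (0, 0, 11, -23/2)
[3] R2 /= -5  ⇒  (0, 0, 1, 0)
     R0 -= 2·R2  ⇒  (1, 0, 0, -1)
     R1 -= 5·R2  ⇒  (0, 1, 0, -7/2)
     R3 -= 11·R2  ⇒  (0, 0, 0, -23/2)
[4] R3 /= -23/2  ⇒  (0, 0, 0, 1)
     R0 -= -1·R3  ⇒  (1, 0, 0, 0)
     R1 -= -7/2·R3  ⇒  (0, 1, 0, 0)

rank = 4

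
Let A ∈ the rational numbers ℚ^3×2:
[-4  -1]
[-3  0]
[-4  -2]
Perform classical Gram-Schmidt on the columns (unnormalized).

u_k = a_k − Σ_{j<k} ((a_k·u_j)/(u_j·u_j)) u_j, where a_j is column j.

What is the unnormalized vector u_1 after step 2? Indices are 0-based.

u_1 = (7/41, 36/41, -34/41)

Step 1: u_0 = a_0 = (-4, -3, -4).
Step 2: u_1 = a_1 − (12/41)·u_0 = (7/41, 36/41, -34/41).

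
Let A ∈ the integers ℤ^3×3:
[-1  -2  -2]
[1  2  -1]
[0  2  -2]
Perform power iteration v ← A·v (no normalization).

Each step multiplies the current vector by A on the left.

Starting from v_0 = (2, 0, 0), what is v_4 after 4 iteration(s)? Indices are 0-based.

v_0 = (2, 0, 0).
v_1 = A·v_0 = (-2, 2, 0).
v_2 = A·v_1 = (-2, 2, 4).
v_3 = A·v_2 = (-10, -2, -4).
v_4 = A·v_3 = (22, -10, 4).

v_4 = (22, -10, 4)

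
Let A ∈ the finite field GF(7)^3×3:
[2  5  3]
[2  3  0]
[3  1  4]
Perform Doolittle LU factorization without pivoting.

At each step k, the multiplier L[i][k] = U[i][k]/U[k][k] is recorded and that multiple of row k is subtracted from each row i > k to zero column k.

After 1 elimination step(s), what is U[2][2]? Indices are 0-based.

U[2][2] = 3

k=0: U[0][0]=2
  eliminate (1,0): mult=1, new row 1: (0, 5, 4); set L[1][0]=1
  eliminate (2,0): mult=5, new row 2: (0, 4, 3); set L[2][0]=5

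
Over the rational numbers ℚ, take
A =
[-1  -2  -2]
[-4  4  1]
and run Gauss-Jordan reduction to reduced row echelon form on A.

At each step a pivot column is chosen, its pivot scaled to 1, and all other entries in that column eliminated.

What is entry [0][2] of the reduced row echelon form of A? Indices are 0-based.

[1] R0 /= -1  ⇒  (1, 2, 2)
     R1 -= -4·R0  ⇒  (0, 12, 9)
[2] R1 /= 12  ⇒  (0, 1, 3/4)
     R0 -= 2·R1  ⇒  (1, 0, 1/2)

M[0][2] = 1/2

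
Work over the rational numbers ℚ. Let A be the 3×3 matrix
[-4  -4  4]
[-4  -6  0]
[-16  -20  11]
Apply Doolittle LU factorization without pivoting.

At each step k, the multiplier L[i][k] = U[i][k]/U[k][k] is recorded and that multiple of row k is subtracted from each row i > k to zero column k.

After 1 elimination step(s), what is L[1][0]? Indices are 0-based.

k=0: U[0][0]=-4
  eliminate (1,0): mult=1, new row 1: (0, -2, -4); set L[1][0]=1
  eliminate (2,0): mult=4, new row 2: (0, -4, -5); set L[2][0]=4

L[1][0] = 1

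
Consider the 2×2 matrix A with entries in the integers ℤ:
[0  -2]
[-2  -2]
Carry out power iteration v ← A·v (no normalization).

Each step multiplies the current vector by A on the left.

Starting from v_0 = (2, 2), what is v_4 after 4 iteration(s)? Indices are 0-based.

v_0 = (2, 2).
v_1 = A·v_0 = (-4, -8).
v_2 = A·v_1 = (16, 24).
v_3 = A·v_2 = (-48, -80).
v_4 = A·v_3 = (160, 256).

v_4 = (160, 256)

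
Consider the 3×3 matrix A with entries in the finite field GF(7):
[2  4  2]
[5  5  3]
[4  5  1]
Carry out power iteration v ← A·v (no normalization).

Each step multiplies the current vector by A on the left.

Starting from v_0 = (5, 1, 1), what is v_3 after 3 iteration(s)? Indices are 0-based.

v_0 = (5, 1, 1).
v_1 = A·v_0 = (2, 5, 5).
v_2 = A·v_1 = (6, 1, 3).
v_3 = A·v_2 = (1, 2, 4).

v_3 = (1, 2, 4)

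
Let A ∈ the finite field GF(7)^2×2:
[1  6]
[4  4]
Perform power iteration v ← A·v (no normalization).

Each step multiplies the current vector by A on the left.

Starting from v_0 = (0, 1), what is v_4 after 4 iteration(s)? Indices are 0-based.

v_4 = (4, 2)

v_0 = (0, 1).
v_1 = A·v_0 = (6, 4).
v_2 = A·v_1 = (2, 5).
v_3 = A·v_2 = (4, 0).
v_4 = A·v_3 = (4, 2).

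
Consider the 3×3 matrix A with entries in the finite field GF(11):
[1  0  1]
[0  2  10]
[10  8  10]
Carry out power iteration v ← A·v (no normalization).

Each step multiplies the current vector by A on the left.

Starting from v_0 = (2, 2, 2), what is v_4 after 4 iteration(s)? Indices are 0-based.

v_4 = (2, 4, 2)

v_0 = (2, 2, 2).
v_1 = A·v_0 = (4, 2, 1).
v_2 = A·v_1 = (5, 3, 0).
v_3 = A·v_2 = (5, 6, 8).
v_4 = A·v_3 = (2, 4, 2).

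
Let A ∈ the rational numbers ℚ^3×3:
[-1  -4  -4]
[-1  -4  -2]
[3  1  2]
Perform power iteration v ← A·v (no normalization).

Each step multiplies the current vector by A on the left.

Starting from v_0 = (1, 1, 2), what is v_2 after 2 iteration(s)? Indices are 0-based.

v_2 = (17, 33, -32)

v_0 = (1, 1, 2).
v_1 = A·v_0 = (-13, -9, 8).
v_2 = A·v_1 = (17, 33, -32).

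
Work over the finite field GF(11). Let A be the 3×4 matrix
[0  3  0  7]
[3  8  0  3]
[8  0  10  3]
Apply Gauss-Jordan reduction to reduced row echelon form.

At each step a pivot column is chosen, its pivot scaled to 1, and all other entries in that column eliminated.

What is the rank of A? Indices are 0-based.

[1] R0 <-> R1
[1] R0 /= 3  ⇒  (1, 10, 0, 1)
     R2 -= 8·R0  ⇒  (0, 8, 10, 6)
[2] R1 /= 3  ⇒  (0, 1, 0, 6)
     R0 -= 10·R1  ⇒  (1, 0, 0, 7)
     R2 -= 8·R1  ⇒  (0, 0, 10, 2)
[3] R2 /= 10  ⇒  (0, 0, 1, 9)

rank = 3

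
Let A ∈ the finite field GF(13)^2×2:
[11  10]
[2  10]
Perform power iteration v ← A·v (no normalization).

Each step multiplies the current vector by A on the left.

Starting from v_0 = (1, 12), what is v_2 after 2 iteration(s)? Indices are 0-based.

v_2 = (9, 0)

v_0 = (1, 12).
v_1 = A·v_0 = (1, 5).
v_2 = A·v_1 = (9, 0).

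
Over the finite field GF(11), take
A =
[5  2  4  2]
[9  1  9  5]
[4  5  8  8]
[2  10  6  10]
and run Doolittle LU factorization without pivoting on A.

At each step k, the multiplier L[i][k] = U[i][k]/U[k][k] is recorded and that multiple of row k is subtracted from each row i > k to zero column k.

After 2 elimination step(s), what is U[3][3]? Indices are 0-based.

k=0: U[0][0]=5
  eliminate (1,0): mult=4, new row 1: (0, 4, 4, 8); set L[1][0]=4
  eliminate (2,0): mult=3, new row 2: (0, 10, 7, 2); set L[2][0]=3
  eliminate (3,0): mult=7, new row 3: (0, 7, 0, 7); set L[3][0]=7
k=1: U[1][1]=4
  eliminate (2,1): mult=8, new row 2: (0, 0, 8, 4); set L[2][1]=8
  eliminate (3,1): mult=10, new row 3: (0, 0, 4, 4); set L[3][1]=10

U[3][3] = 4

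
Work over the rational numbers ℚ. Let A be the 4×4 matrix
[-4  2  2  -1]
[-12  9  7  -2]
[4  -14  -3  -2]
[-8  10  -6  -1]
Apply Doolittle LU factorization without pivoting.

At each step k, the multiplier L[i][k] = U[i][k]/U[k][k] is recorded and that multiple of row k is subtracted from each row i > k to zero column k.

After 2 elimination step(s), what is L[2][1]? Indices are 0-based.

[col 0] pivot -4
  R1 -= 3*R0 → (0, 3, 1, 1)  (L[1][0] := 3)
  R2 -= -1*R0 → (0, -12, -1, -3)  (L[2][0] := -1)
  R3 -= 2*R0 → (0, 6, -10, 1)  (L[3][0] := 2)
[col 1] pivot 3
  R2 -= -4*R1 → (0, 0, 3, 1)  (L[2][1] := -4)
  R3 -= 2*R1 → (0, 0, -12, -1)  (L[3][1] := 2)

L[2][1] = -4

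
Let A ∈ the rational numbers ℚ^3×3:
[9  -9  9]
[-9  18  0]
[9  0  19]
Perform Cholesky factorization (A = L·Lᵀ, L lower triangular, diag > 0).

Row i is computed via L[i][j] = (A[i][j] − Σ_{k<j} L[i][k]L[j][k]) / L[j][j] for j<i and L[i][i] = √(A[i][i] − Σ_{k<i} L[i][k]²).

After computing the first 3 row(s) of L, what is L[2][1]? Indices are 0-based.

L[2][1] = 3

Step 1: L[0][0] = √(9) = 3.
  L[1][0] = (-9) / L[0][0] = -3.
Step 2: L[1][1] = √(9) = 3.
  L[2][0] = (9) / L[0][0] = 3.
  L[2][1] = (9) / L[1][1] = 3.
Step 3: L[2][2] = √(1) = 1.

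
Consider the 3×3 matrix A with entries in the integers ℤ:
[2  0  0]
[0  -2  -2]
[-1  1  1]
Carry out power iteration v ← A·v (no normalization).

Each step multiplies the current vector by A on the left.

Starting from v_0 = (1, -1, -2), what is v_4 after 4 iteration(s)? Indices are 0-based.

v_0 = (1, -1, -2).
v_1 = A·v_0 = (2, 6, -4).
v_2 = A·v_1 = (4, -4, 0).
v_3 = A·v_2 = (8, 8, -8).
v_4 = A·v_3 = (16, 0, -8).

v_4 = (16, 0, -8)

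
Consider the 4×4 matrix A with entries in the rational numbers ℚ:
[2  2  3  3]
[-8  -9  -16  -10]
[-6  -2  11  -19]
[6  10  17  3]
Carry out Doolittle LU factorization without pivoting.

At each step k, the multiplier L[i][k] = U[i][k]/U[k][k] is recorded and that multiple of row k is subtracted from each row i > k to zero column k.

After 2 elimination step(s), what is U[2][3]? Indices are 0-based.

U[2][3] = -2

k=0: U[0][0]=2
  eliminate (1,0): mult=-4, new row 1: (0, -1, -4, 2); set L[1][0]=-4
  eliminate (2,0): mult=-3, new row 2: (0, 4, 20, -10); set L[2][0]=-3
  eliminate (3,0): mult=3, new row 3: (0, 4, 8, -6); set L[3][0]=3
k=1: U[1][1]=-1
  eliminate (2,1): mult=-4, new row 2: (0, 0, 4, -2); set L[2][1]=-4
  eliminate (3,1): mult=-4, new row 3: (0, 0, -8, 2); set L[3][1]=-4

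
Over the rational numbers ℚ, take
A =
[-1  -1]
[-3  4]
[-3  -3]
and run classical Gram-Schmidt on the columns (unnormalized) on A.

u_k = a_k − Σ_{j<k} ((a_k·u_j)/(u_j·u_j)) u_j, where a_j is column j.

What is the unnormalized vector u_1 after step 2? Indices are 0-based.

Step 1: u_0 = a_0 = (-1, -3, -3).
Step 2: u_1 = a_1 − (-2/19)·u_0 = (-21/19, 70/19, -63/19).

u_1 = (-21/19, 70/19, -63/19)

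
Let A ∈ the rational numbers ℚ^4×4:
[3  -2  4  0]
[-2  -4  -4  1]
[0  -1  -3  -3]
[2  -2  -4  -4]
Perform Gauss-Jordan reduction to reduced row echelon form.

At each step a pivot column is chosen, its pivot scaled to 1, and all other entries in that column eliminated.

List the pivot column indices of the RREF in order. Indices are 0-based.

pivot columns: 0, 1, 2, 3

pivot(0,0)=3: scale R0 → (1, -2/3, 4/3, 0)
  clear (1,0): R1 −= (-2)R0 → (0, -16/3, -4/3, 1)
  clear (3,0): R3 −= (2)R0 → (0, -2/3, -20/3, -4)
pivot(1,1)=-16/3: scale R1 → (0, 1, 1/4, -3/16)
  clear (0,1): R0 −= (-2/3)R1 → (1, 0, 3/2, -1/8)
  clear (2,1): R2 −= (-1)R1 → (0, 0, -11/4, -51/16)
  clear (3,1): R3 −= (-2/3)R1 → (0, 0, -13/2, -33/8)
pivot(2,2)=-11/4: scale R2 → (0, 0, 1, 51/44)
  clear (0,2): R0 −= (3/2)R2 → (1, 0, 0, -41/22)
  clear (1,2): R1 −= (1/4)R2 → (0, 1, 0, -21/44)
  clear (3,2): R3 −= (-13/2)R2 → (0, 0, 0, 75/22)
pivot(3,3)=75/22: scale R3 → (0, 0, 0, 1)
  clear (0,3): R0 −= (-41/22)R3 → (1, 0, 0, 0)
  clear (1,3): R1 −= (-21/44)R3 → (0, 1, 0, 0)
  clear (2,3): R2 −= (51/44)R3 → (0, 0, 1, 0)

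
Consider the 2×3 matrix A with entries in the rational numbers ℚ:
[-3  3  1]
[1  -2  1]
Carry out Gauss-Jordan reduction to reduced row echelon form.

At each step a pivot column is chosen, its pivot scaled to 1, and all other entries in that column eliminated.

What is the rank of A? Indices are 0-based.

step 1: normalize row 0 (÷-3) = (1, -1, -1/3)
  row 1: subtract 1×row0 = (0, -1, 4/3)
step 2: normalize row 1 (÷-1) = (0, 1, -4/3)
  row 0: subtract -1×row1 = (1, 0, -5/3)

rank = 2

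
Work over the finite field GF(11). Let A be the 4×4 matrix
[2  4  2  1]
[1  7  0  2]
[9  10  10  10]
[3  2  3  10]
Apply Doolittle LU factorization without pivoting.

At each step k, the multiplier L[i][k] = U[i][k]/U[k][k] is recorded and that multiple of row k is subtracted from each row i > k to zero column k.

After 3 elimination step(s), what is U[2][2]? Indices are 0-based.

U[2][2] = 6

k=0: U[0][0]=2
  eliminate (1,0): mult=6, new row 1: (0, 5, 10, 7); set L[1][0]=6
  eliminate (2,0): mult=10, new row 2: (0, 3, 1, 0); set L[2][0]=10
  eliminate (3,0): mult=7, new row 3: (0, 7, 0, 3); set L[3][0]=7
k=1: U[1][1]=5
  eliminate (2,1): mult=5, new row 2: (0, 0, 6, 9); set L[2][1]=5
  eliminate (3,1): mult=8, new row 3: (0, 0, 8, 2); set L[3][1]=8
k=2: U[2][2]=6
  eliminate (3,2): mult=5, new row 3: (0, 0, 0, 1); set L[3][2]=5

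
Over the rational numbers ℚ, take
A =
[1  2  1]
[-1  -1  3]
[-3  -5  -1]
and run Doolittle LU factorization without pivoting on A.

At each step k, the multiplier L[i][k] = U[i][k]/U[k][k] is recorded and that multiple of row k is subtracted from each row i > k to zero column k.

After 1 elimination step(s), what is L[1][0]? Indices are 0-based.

L[1][0] = -1

[col 0] pivot 1
  R1 -= -1*R0 → (0, 1, 4)  (L[1][0] := -1)
  R2 -= -3*R0 → (0, 1, 2)  (L[2][0] := -3)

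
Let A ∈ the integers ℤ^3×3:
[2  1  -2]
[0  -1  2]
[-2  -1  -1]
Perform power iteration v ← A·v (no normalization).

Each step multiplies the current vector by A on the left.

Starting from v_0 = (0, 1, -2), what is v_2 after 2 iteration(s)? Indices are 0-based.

v_0 = (0, 1, -2).
v_1 = A·v_0 = (5, -5, 1).
v_2 = A·v_1 = (3, 7, -6).

v_2 = (3, 7, -6)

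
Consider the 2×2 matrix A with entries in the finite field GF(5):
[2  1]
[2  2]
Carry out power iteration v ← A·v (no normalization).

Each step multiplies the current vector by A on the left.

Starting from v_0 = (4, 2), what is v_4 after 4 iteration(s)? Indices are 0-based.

v_4 = (3, 0)

v_0 = (4, 2).
v_1 = A·v_0 = (0, 2).
v_2 = A·v_1 = (2, 4).
v_3 = A·v_2 = (3, 2).
v_4 = A·v_3 = (3, 0).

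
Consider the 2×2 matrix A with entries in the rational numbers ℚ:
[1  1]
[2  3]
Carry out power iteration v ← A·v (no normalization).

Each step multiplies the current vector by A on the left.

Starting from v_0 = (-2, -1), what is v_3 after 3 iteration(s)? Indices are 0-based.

v_3 = (-37, -101)

v_0 = (-2, -1).
v_1 = A·v_0 = (-3, -7).
v_2 = A·v_1 = (-10, -27).
v_3 = A·v_2 = (-37, -101).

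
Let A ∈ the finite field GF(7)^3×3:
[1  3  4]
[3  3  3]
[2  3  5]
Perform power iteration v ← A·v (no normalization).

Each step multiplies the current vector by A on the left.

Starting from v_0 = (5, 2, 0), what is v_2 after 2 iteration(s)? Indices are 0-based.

v_2 = (5, 4, 4)

v_0 = (5, 2, 0).
v_1 = A·v_0 = (4, 0, 2).
v_2 = A·v_1 = (5, 4, 4).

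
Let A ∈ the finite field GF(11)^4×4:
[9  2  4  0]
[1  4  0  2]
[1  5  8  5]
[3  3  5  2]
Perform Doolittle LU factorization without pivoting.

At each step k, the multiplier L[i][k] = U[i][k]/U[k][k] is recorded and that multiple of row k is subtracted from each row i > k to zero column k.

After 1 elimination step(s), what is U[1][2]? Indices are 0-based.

U[1][2] = 2

Step 1: pivot at (0,0) is 9.
  row1 ← row1 − (5)·row0  ⇒  L[1][0]=5, U row1=(0, 5, 2, 2)
  row2 ← row2 − (5)·row0  ⇒  L[2][0]=5, U row2=(0, 6, 10, 5)
  row3 ← row3 − (4)·row0  ⇒  L[3][0]=4, U row3=(0, 6, 0, 2)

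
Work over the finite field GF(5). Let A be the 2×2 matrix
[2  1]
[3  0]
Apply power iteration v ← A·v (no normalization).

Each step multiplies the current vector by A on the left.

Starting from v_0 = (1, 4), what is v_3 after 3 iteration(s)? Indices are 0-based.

v_0 = (1, 4).
v_1 = A·v_0 = (1, 3).
v_2 = A·v_1 = (0, 3).
v_3 = A·v_2 = (3, 0).

v_3 = (3, 0)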